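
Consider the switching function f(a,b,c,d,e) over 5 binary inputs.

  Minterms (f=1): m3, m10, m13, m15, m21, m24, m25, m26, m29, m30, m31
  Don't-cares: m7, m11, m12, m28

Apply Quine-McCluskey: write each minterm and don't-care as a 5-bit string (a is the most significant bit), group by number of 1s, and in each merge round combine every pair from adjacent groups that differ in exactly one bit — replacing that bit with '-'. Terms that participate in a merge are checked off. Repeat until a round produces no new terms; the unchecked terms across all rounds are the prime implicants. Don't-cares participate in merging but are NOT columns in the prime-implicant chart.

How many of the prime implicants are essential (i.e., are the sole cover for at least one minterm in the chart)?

[col 0] 00011*, 00111*, 01010*, 01011*, 01100*, 01101*, 01111*, 10101*, 11000*, 11001*, 11010*, 11100*, 11101*, 11110*, 11111*
[col 1] -1010, -1100*, -1101*, -1111*, 0-011*, 0-111*, 00-11*, 01-11*, 0101-, 011-1*, 0110-*, 1-101, 11-00*, 11-01*, 11-10*, 110-0*, 1100-*, 111-0*, 111-1*, 1110-*, 1111-*
[col 2] -11-1, -110-, 0--11, 11--0, 11-0-, 111--
Prime implicants: -1010, -11-1, -110-, 0--11, 0101-, 1-101, 11--0, 11-0-, 111--
PI chart (minterm → PIs covering it):
  3 | 0--11  (sole → essential)
  10 | -1010,0101-
  13 | -11-1,-110-
  15 | -11-1,0--11
  21 | 1-101  (sole → essential)
  24 | 11--0,11-0-
  25 | 11-0-  (sole → essential)
  26 | -1010,11--0
  29 | -11-1,-110-,1-101,11-0-,111--
  30 | 11--0,111--
  31 | -11-1,111--
Essential prime implicants: 0--11, 1-101, 11-0-

3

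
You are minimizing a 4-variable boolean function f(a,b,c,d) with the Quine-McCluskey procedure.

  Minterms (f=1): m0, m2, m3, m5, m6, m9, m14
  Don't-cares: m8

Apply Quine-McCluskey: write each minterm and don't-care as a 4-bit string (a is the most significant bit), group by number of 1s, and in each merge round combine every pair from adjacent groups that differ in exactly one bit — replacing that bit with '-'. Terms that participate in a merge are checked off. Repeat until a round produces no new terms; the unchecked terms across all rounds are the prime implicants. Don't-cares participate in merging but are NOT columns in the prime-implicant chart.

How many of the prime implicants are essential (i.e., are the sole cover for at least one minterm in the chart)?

size-2^0 implicants → 0000(✓)  0010(✓)  0011(✓)  0101  0110(✓)  1000(✓)  1001(✓)  1110(✓)
size-2^1 implicants → -000  -110  0-10  00-0  001-  100-
Unchecked terms (primes): -000, -110, 0-10, 00-0, 001-, 0101, 100-
Minterm coverage:
  m0 ⊆ -000,00-0
  m2 ⊆ 0-10,00-0,001-
  m3 ⊆ 001- [E]
  m5 ⊆ 0101 [E]
  m6 ⊆ -110,0-10
  m9 ⊆ 100- [E]
  m14 ⊆ -110 [E]
E = {-110, 001-, 0101, 100-}

4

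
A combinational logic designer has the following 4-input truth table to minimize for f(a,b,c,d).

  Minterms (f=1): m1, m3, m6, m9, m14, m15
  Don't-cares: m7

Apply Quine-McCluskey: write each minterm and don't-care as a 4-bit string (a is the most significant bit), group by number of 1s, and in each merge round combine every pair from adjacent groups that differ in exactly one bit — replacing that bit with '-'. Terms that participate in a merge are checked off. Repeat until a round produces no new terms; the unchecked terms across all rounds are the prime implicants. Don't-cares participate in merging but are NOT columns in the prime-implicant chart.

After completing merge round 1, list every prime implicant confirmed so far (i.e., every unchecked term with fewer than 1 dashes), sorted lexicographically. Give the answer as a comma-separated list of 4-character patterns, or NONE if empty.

size-2^0 implicants → 0001(✓)  0011(✓)  0110(✓)  0111(✓)  1001(✓)  1110(✓)  1111(✓)
size-2^1 implicants → -001  -110(✓)  -111(✓)  0-11  00-1  011-(✓)  111-(✓)
size-2^2 implicants → -11-
Unchecked terms (primes): -001, -11-, 0-11, 00-1

NONE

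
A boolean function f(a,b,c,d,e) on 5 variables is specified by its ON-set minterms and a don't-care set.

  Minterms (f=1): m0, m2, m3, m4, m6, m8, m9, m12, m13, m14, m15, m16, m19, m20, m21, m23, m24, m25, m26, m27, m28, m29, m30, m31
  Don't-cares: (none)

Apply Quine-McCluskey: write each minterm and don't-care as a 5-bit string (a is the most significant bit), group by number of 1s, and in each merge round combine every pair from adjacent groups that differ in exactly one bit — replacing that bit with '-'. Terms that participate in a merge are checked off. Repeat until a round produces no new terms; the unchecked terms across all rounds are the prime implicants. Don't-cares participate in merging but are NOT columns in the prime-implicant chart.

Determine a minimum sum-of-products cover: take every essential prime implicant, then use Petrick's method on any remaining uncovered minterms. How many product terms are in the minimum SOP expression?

[col 0] 00000*, 00010*, 00011*, 00100*, 00110*, 01000*, 01001*, 01100*, 01101*, 01110*, 01111*, 10000*, 10011*, 10100*, 10101*, 10111*, 11000*, 11001*, 11010*, 11011*, 11100*, 11101*, 11110*, 11111*
[col 1] -0000*, -0011, -0100*, -1000*, -1001*, -1100*, -1101*, -1110*, -1111*, 0-000*, 0-100*, 0-110*, 00-00*, 00-10*, 000-0*, 0001-, 001-0*, 01-00*, 01-01*, 0100-*, 011-0*, 011-1*, 0110-*, 0111-*, 1-000*, 1-011*, 1-100*, 1-101*, 1-111*, 10-00*, 10-11*, 101-1*, 1010-*, 11-00*, 11-01*, 11-10*, 11-11*, 110-0*, 110-1*, 1100-*, 1101-*, 111-0*, 111-1*, 1110-*, 1111-*
[col 2] --000*, --100*, -0-00*, -1-00*, -1-01*, -100-*, -11-0*, -11-1*, -110-*, -111-*, 0--00*, 0-1-0, 00--0, 01-0-*, 011--*, 1--00*, 1--11, 1-1-1, 1-10-, 11--0*, 11--1*, 11-0-*, 11-1-*, 110--*, 111--*
[col 3] ---00, -1-0-, -11--, 11---
Prime implicants: ---00, -0011, -1-0-, -11--, 0-1-0, 00--0, 0001-, 1--11, 1-1-1, 1-10-, 11---
PI chart (minterm → PIs covering it):
  0 | ---00,00--0
  2 | 00--0,0001-
  3 | -0011,0001-
  4 | ---00,0-1-0,00--0
  6 | 0-1-0,00--0
  8 | ---00,-1-0-
  9 | -1-0-  (sole → essential)
  12 | ---00,-1-0-,-11--,0-1-0
  13 | -1-0-,-11--
  14 | -11--,0-1-0
  15 | -11--  (sole → essential)
  16 | ---00  (sole → essential)
  19 | -0011,1--11
  20 | ---00,1-10-
  21 | 1-1-1,1-10-
  23 | 1--11,1-1-1
  24 | ---00,-1-0-,11---
  25 | -1-0-,11---
  26 | 11---  (sole → essential)
  27 | 1--11,11---
  28 | ---00,-1-0-,-11--,1-10-,11---
  29 | -1-0-,-11--,1-1-1,1-10-,11---
  30 | -11--,11---
  31 | -11--,1--11,1-1-1,11---
Essential prime implicants: ---00, -1-0-, -11--, 11---
Petrick residual → -0011, 00--0, 1-1-1
Minimum SOP uses 7 PIs: d'e' + b'c'de + bd' + bc + a'b'e' + ace + ab

7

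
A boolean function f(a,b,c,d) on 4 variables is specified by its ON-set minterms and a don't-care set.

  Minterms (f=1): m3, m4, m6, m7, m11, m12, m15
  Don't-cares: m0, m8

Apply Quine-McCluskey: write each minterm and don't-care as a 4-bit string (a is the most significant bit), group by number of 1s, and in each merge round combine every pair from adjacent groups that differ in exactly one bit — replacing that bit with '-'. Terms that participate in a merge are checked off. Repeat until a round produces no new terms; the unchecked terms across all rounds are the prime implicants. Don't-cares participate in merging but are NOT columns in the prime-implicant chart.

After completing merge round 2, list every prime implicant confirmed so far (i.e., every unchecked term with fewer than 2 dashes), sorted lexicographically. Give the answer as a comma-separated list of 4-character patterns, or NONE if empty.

01-0, 011-

[col 0] 0000*, 0011*, 0100*, 0110*, 0111*, 1000*, 1011*, 1100*, 1111*
[col 1] -000*, -011*, -100*, -111*, 0-00*, 0-11*, 01-0, 011-, 1-00*, 1-11*
[col 2] --00, --11
Prime implicants: --00, --11, 01-0, 011-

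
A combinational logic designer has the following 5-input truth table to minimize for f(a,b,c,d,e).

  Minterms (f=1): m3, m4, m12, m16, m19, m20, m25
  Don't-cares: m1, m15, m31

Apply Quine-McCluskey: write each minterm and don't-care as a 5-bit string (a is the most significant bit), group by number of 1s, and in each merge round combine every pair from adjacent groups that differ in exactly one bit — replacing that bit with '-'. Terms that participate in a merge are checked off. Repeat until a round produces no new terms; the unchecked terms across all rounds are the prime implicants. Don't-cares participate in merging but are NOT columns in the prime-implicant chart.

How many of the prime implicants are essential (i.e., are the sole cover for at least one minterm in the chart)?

size-2^0 implicants → 00001(✓)  00011(✓)  00100(✓)  01100(✓)  01111(✓)  10000(✓)  10011(✓)  10100(✓)  11001  11111(✓)
size-2^1 implicants → -0011  -0100  -1111  0-100  000-1  10-00
Unchecked terms (primes): -0011, -0100, -1111, 0-100, 000-1, 10-00, 11001
Minterm coverage:
  m3 ⊆ -0011,000-1
  m4 ⊆ -0100,0-100
  m12 ⊆ 0-100 [E]
  m16 ⊆ 10-00 [E]
  m19 ⊆ -0011 [E]
  m20 ⊆ -0100,10-00
  m25 ⊆ 11001 [E]
E = {-0011, 0-100, 10-00, 11001}

4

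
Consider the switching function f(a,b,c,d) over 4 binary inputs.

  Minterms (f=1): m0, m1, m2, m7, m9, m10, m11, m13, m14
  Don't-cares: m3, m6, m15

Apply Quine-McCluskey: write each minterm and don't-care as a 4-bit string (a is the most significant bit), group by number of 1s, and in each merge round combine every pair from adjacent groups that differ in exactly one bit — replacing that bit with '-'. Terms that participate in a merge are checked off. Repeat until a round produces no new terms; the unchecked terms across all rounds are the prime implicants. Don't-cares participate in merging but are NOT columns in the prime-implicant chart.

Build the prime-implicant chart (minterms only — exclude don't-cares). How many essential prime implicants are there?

[col 0] 0000*, 0001*, 0010*, 0011*, 0110*, 0111*, 1001*, 1010*, 1011*, 1101*, 1110*, 1111*
[col 1] -001*, -010*, -011*, -110*, -111*, 0-10*, 0-11*, 00-0*, 00-1*, 000-*, 001-*, 011-*, 1-01*, 1-10*, 1-11*, 10-1*, 101-*, 11-1*, 111-*
[col 2] --10*, --11*, -0-1, -01-*, -11-*, 0-1-*, 00--, 1--1, 1-1-*
[col 3] --1-
Prime implicants: --1-, -0-1, 00--, 1--1
PI chart (minterm → PIs covering it):
  0 | 00--  (sole → essential)
  1 | -0-1,00--
  2 | --1-,00--
  7 | --1-  (sole → essential)
  9 | -0-1,1--1
  10 | --1-  (sole → essential)
  11 | --1-,-0-1,1--1
  13 | 1--1  (sole → essential)
  14 | --1-  (sole → essential)
Essential prime implicants: --1-, 00--, 1--1

3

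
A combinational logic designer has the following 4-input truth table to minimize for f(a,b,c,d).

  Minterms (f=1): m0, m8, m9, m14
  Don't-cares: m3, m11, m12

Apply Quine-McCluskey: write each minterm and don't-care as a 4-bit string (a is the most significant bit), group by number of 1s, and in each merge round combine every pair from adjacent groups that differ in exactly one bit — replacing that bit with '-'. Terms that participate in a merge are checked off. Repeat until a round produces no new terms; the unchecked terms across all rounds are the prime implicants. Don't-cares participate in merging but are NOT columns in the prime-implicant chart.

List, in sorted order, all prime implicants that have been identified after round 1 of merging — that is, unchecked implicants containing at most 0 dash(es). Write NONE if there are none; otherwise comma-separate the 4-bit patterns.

NONE

Round 0: 0000✓ 0011✓ 1000✓ 1001✓ 1011✓ 1100✓ 1110✓
Round 1: -000 -011 1-00 10-1 100- 11-0
PIs = {-000, -011, 1-00, 10-1, 100-, 11-0}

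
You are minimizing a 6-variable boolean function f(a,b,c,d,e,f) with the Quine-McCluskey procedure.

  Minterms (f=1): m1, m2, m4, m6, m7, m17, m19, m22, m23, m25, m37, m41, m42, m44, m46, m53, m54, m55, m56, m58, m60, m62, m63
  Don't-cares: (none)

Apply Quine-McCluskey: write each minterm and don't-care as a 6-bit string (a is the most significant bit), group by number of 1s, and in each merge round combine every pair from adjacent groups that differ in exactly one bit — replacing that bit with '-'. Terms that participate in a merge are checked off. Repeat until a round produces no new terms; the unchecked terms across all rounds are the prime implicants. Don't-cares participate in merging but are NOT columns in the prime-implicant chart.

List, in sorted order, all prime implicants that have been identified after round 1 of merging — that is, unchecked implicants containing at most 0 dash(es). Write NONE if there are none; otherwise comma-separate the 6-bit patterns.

Round 0: 000001✓ 000010✓ 000100✓ 000110✓ 000111✓ 010001✓ 010011✓ 010110✓ 010111✓ 011001✓ 100101✓ 101001 101010✓ 101100✓ 101110✓ 110101✓ 110110✓ 110111✓ 111000✓ 111010✓ 111100✓ 111110✓ 111111✓
Round 1: -10110✓ -10111✓ 0-0001 0-0110✓ 0-0111✓ 000-10 0001-0 00011-✓ 01-001 010-11 0100-1 01011-✓ 1-0101 1-1010✓ 1-1100✓ 1-1110✓ 101-10✓ 1011-0✓ 11-110✓ 11-111✓ 1101-1 11011-✓ 111-00✓ 111-10✓ 1110-0✓ 1111-0✓ 11111-✓
Round 2: -1011- 0-011- 1-1-10 1-11-0 11-11- 111--0
PIs = {-1011-, 0-0001, 0-011-, 000-10, 0001-0, 01-001, 010-11, 0100-1, 1-0101, 1-1-10, 1-11-0, 101001, 11-11-, 1101-1, 111--0}

101001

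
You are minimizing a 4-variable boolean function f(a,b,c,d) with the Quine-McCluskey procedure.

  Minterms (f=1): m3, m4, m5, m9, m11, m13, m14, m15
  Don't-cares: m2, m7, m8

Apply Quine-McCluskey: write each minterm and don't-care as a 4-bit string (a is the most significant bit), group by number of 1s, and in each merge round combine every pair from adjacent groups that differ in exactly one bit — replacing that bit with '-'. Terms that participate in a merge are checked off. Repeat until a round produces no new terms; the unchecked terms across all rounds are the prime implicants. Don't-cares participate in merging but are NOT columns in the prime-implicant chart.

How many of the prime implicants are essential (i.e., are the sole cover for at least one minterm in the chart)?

2

[col 0] 0010*, 0011*, 0100*, 0101*, 0111*, 1000*, 1001*, 1011*, 1101*, 1110*, 1111*
[col 1] -011*, -101*, -111*, 0-11*, 001-, 01-1*, 010-, 1-01*, 1-11*, 10-1*, 100-, 11-1*, 111-
[col 2] --11, -1-1, 1--1
Prime implicants: --11, -1-1, 001-, 010-, 1--1, 100-, 111-
PI chart (minterm → PIs covering it):
  3 | --11,001-
  4 | 010-  (sole → essential)
  5 | -1-1,010-
  9 | 1--1,100-
  11 | --11,1--1
  13 | -1-1,1--1
  14 | 111-  (sole → essential)
  15 | --11,-1-1,1--1,111-
Essential prime implicants: 010-, 111-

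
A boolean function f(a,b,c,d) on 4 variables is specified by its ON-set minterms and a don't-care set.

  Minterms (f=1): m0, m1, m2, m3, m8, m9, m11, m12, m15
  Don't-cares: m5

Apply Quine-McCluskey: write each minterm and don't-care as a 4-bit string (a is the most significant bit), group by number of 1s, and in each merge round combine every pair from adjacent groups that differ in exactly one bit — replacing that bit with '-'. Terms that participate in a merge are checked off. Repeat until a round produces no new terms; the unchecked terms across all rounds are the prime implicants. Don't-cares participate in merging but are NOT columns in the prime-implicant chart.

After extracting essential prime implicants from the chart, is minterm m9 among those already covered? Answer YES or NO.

[col 0] 0000*, 0001*, 0010*, 0011*, 0101*, 1000*, 1001*, 1011*, 1100*, 1111*
[col 1] -000*, -001*, -011*, 0-01, 00-0*, 00-1*, 000-*, 001-*, 1-00, 1-11, 10-1*, 100-*
[col 2] -0-1, -00-, 00--
Prime implicants: -0-1, -00-, 0-01, 00--, 1-00, 1-11
PI chart (minterm → PIs covering it):
  0 | -00-,00--
  1 | -0-1,-00-,0-01,00--
  2 | 00--  (sole → essential)
  3 | -0-1,00--
  8 | -00-,1-00
  9 | -0-1,-00-
  11 | -0-1,1-11
  12 | 1-00  (sole → essential)
  15 | 1-11  (sole → essential)
Essential prime implicants: 00--, 1-00, 1-11

NO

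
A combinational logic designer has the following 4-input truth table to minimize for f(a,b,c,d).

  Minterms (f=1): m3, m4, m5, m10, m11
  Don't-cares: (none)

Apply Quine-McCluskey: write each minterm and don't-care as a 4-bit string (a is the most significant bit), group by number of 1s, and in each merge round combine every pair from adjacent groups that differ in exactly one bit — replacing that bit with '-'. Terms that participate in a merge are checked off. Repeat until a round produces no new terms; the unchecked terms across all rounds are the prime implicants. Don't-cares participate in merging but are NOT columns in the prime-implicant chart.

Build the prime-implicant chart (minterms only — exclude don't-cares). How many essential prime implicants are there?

size-2^0 implicants → 0011(✓)  0100(✓)  0101(✓)  1010(✓)  1011(✓)
size-2^1 implicants → -011  010-  101-
Unchecked terms (primes): -011, 010-, 101-
Minterm coverage:
  m3 ⊆ -011 [E]
  m4 ⊆ 010- [E]
  m5 ⊆ 010- [E]
  m10 ⊆ 101- [E]
  m11 ⊆ -011,101-
E = {-011, 010-, 101-}

3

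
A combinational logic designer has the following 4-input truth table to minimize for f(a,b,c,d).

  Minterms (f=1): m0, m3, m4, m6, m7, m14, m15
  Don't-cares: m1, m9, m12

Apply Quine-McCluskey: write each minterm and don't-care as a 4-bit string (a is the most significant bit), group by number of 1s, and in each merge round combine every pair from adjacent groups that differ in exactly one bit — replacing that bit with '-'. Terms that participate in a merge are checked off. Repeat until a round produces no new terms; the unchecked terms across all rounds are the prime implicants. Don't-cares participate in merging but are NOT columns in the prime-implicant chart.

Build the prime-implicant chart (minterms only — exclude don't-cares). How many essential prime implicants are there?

Round 0: 0000✓ 0001✓ 0011✓ 0100✓ 0110✓ 0111✓ 1001✓ 1100✓ 1110✓ 1111✓
Round 1: -001 -100✓ -110✓ -111✓ 0-00 0-11 00-1 000- 01-0✓ 011-✓ 11-0✓ 111-✓
Round 2: -1-0 -11-
PIs = {-001, -1-0, -11-, 0-00, 0-11, 00-1, 000-}
Coverage chart:
  m0: 0-00,000-
  m3: 0-11,00-1
  m4: -1-0,0-00
  m6: -1-0,-11-
  m7: -11-,0-11
  m14: -1-0,-11-
  m15: -11- ←essential
Essential: -11-

1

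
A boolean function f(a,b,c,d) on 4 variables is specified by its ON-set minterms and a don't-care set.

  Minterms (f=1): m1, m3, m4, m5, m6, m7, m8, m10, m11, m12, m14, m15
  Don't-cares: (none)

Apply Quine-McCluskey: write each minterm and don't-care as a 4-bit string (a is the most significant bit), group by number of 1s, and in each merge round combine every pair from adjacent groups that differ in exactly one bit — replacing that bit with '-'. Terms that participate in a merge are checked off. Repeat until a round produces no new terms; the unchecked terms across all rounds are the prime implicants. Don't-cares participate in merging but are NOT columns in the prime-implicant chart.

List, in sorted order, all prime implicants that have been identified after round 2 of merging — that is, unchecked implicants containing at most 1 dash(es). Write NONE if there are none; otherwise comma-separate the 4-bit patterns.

Round 0: 0001✓ 0011✓ 0100✓ 0101✓ 0110✓ 0111✓ 1000✓ 1010✓ 1011✓ 1100✓ 1110✓ 1111✓
Round 1: -011✓ -100✓ -110✓ -111✓ 0-01✓ 0-11✓ 00-1✓ 01-0✓ 01-1✓ 010-✓ 011-✓ 1-00✓ 1-10✓ 1-11✓ 10-0✓ 101-✓ 11-0✓ 111-✓
Round 2: --11 -1-0 -11- 0--1 01-- 1--0 1-1-
PIs = {--11, -1-0, -11-, 0--1, 01--, 1--0, 1-1-}

NONE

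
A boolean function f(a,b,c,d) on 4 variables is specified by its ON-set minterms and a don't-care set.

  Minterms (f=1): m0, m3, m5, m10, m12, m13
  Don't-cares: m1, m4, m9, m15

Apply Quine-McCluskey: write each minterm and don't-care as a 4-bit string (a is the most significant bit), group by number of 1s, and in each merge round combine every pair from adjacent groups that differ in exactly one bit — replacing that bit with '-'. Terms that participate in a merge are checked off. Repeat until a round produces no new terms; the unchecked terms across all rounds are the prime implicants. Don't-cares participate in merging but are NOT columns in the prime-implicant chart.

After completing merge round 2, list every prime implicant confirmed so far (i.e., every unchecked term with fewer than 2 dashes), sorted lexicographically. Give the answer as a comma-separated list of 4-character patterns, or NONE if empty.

[col 0] 0000*, 0001*, 0011*, 0100*, 0101*, 1001*, 1010, 1100*, 1101*, 1111*
[col 1] -001*, -100*, -101*, 0-00*, 0-01*, 00-1, 000-*, 010-*, 1-01*, 11-1, 110-*
[col 2] --01, -10-, 0-0-
Prime implicants: --01, -10-, 0-0-, 00-1, 1010, 11-1

00-1, 1010, 11-1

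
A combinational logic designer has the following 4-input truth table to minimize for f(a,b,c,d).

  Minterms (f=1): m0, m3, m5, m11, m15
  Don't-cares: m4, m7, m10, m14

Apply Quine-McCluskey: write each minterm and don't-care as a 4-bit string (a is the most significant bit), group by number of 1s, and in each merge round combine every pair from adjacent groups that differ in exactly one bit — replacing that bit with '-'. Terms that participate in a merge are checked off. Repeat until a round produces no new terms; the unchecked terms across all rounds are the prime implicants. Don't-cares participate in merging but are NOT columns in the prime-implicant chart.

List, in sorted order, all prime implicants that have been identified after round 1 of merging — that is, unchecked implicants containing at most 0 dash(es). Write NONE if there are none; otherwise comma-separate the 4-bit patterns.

NONE

Round 0: 0000✓ 0011✓ 0100✓ 0101✓ 0111✓ 1010✓ 1011✓ 1110✓ 1111✓
Round 1: -011✓ -111✓ 0-00 0-11✓ 01-1 010- 1-10✓ 1-11✓ 101-✓ 111-✓
Round 2: --11 1-1-
PIs = {--11, 0-00, 01-1, 010-, 1-1-}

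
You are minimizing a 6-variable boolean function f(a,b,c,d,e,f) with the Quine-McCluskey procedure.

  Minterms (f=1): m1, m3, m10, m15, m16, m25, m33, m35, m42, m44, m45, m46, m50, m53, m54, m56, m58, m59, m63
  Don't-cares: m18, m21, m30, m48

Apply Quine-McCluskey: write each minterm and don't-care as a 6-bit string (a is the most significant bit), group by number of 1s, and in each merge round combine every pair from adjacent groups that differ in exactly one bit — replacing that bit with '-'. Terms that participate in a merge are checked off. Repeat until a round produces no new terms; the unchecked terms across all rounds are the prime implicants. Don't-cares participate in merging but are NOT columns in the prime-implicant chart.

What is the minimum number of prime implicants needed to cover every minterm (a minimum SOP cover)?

11

size-2^0 implicants → 000001(✓)  000011(✓)  001010(✓)  001111  010000(✓)  010010(✓)  010101(✓)  011001  011110  100001(✓)  100011(✓)  101010(✓)  101100(✓)  101101(✓)  101110(✓)  110000(✓)  110010(✓)  110101(✓)  110110(✓)  111000(✓)  111010(✓)  111011(✓)  111111(✓)
size-2^1 implicants → -00001(✓)  -00011(✓)  -01010  -10000(✓)  -10010(✓)  -10101  0000-1(✓)  0100-0(✓)  1-1010  1000-1(✓)  101-10  1011-0  10110-  11-000(✓)  11-010(✓)  110-10  1100-0(✓)  111-11  1110-0(✓)  11101-
size-2^2 implicants → -000-1  -100-0  11-0-0
Unchecked terms (primes): -000-1, -01010, -100-0, -10101, 001111, 011001, 011110, 1-1010, 101-10, 1011-0, 10110-, 11-0-0, 110-10, 111-11, 11101-
Minterm coverage:
  m1 ⊆ -000-1 [E]
  m3 ⊆ -000-1 [E]
  m10 ⊆ -01010 [E]
  m15 ⊆ 001111 [E]
  m16 ⊆ -100-0 [E]
  m25 ⊆ 011001 [E]
  m33 ⊆ -000-1 [E]
  m35 ⊆ -000-1 [E]
  m42 ⊆ -01010,1-1010,101-10
  m44 ⊆ 1011-0,10110-
  m45 ⊆ 10110- [E]
  m46 ⊆ 101-10,1011-0
  m50 ⊆ -100-0,11-0-0,110-10
  m53 ⊆ -10101 [E]
  m54 ⊆ 110-10 [E]
  m56 ⊆ 11-0-0 [E]
  m58 ⊆ 1-1010,11-0-0,11101-
  m59 ⊆ 111-11,11101-
  m63 ⊆ 111-11 [E]
E = {-000-1, -01010, -100-0, -10101, 001111, 011001, 10110-, 11-0-0, 110-10, 111-11}
Petrick residual → 101-10
Cover = b'c'd'f + b'cd'ef' + bc'd'f' + bc'de'f + a'b'cdef + a'bcd'e'f + ab'cef' + ab'cde' + abd'f' + abc'ef' + abcef  |cover|=11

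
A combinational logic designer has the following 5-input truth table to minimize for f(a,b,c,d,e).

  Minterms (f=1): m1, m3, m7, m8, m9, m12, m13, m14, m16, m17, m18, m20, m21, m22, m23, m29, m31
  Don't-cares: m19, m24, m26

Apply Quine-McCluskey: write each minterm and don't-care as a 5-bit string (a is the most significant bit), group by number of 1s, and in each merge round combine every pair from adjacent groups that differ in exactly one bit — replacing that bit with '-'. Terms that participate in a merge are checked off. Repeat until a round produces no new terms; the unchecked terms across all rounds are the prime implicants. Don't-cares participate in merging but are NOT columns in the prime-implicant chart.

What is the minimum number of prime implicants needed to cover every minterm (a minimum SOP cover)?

6

Round 0: 00001✓ 00011✓ 00111✓ 01000✓ 01001✓ 01100✓ 01101✓ 01110✓ 10000✓ 10001✓ 10010✓ 10011✓ 10100✓ 10101✓ 10110✓ 10111✓ 11000✓ 11010✓ 11101✓ 11111✓
Round 1: -0001✓ -0011✓ -0111✓ -1000 -1101 0-001 00-11✓ 000-1✓ 01-00✓ 01-01✓ 0100-✓ 011-0 0110-✓ 1-000✓ 1-010✓ 1-101✓ 1-111✓ 10-00✓ 10-01✓ 10-10✓ 10-11✓ 100-0✓ 100-1✓ 1000-✓ 1001-✓ 101-0✓ 101-1✓ 1010-✓ 1011-✓ 110-0✓ 111-1✓
Round 2: -0-11 -00-1 01-0- 1-0-0 1-1-1 10--0✓ 10--1✓ 10-0-✓ 10-1-✓ 100--✓ 101--✓
Round 3: 10---
PIs = {-0-11, -00-1, -1000, -1101, 0-001, 01-0-, 011-0, 1-0-0, 1-1-1, 10---}
Coverage chart:
  m1: -00-1,0-001
  m3: -0-11,-00-1
  m7: -0-11 ←essential
  m8: -1000,01-0-
  m9: 0-001,01-0-
  m12: 01-0-,011-0
  m13: -1101,01-0-
  m14: 011-0 ←essential
  m16: 1-0-0,10---
  m17: -00-1,10---
  m18: 1-0-0,10---
  m20: 10--- ←essential
  m21: 1-1-1,10---
  m22: 10--- ←essential
  m23: -0-11,1-1-1,10---
  m29: -1101,1-1-1
  m31: 1-1-1 ←essential
Essential: -0-11, 011-0, 1-1-1, 10---
Petrick residual → -00-1, 01-0-
Min cover (6 terms): b'de + b'c'e + a'bd' + a'bce' + ace + ab'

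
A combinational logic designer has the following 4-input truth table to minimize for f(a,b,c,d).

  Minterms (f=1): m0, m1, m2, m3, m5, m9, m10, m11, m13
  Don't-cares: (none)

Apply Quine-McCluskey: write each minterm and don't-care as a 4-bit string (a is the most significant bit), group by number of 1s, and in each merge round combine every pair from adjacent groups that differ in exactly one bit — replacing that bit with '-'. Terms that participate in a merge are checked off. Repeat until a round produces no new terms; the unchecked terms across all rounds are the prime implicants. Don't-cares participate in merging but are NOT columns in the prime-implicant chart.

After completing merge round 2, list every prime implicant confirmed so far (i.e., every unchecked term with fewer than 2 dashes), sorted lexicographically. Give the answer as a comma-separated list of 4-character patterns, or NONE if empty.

[col 0] 0000*, 0001*, 0010*, 0011*, 0101*, 1001*, 1010*, 1011*, 1101*
[col 1] -001*, -010*, -011*, -101*, 0-01*, 00-0*, 00-1*, 000-*, 001-*, 1-01*, 10-1*, 101-*
[col 2] --01, -0-1, -01-, 00--
Prime implicants: --01, -0-1, -01-, 00--

NONE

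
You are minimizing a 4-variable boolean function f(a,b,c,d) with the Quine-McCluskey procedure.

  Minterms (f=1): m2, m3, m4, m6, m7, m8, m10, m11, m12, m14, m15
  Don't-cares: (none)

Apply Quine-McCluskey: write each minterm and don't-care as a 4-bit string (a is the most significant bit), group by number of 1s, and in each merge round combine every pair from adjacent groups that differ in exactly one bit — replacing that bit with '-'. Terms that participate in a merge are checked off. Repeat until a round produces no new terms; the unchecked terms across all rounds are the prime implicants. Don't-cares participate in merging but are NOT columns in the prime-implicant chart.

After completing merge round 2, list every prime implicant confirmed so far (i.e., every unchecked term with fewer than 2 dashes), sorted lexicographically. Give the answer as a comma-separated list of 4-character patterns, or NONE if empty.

size-2^0 implicants → 0010(✓)  0011(✓)  0100(✓)  0110(✓)  0111(✓)  1000(✓)  1010(✓)  1011(✓)  1100(✓)  1110(✓)  1111(✓)
size-2^1 implicants → -010(✓)  -011(✓)  -100(✓)  -110(✓)  -111(✓)  0-10(✓)  0-11(✓)  001-(✓)  01-0(✓)  011-(✓)  1-00(✓)  1-10(✓)  1-11(✓)  10-0(✓)  101-(✓)  11-0(✓)  111-(✓)
size-2^2 implicants → --10(✓)  --11(✓)  -01-(✓)  -1-0  -11-(✓)  0-1-(✓)  1--0  1-1-(✓)
size-2^3 implicants → --1-
Unchecked terms (primes): --1-, -1-0, 1--0

NONE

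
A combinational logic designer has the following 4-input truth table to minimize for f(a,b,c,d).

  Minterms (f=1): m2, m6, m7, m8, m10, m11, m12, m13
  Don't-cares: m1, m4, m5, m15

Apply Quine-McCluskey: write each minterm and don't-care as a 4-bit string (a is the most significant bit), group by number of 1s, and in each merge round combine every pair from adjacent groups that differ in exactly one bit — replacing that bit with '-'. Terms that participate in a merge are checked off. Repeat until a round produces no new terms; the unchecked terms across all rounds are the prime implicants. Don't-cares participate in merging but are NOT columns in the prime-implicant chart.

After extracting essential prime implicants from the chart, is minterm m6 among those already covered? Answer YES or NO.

Round 0: 0001✓ 0010✓ 0100✓ 0101✓ 0110✓ 0111✓ 1000✓ 1010✓ 1011✓ 1100✓ 1101✓ 1111✓
Round 1: -010 -100✓ -101✓ -111✓ 0-01 0-10 01-0✓ 01-1✓ 010-✓ 011-✓ 1-00 1-11 10-0 101- 11-1✓ 110-✓
Round 2: -1-1 -10- 01--
PIs = {-010, -1-1, -10-, 0-01, 0-10, 01--, 1-00, 1-11, 10-0, 101-}
Coverage chart:
  m2: -010,0-10
  m6: 0-10,01--
  m7: -1-1,01--
  m8: 1-00,10-0
  m10: -010,10-0,101-
  m11: 1-11,101-
  m12: -10-,1-00
  m13: -1-1,-10-
(no essential prime implicants)

NO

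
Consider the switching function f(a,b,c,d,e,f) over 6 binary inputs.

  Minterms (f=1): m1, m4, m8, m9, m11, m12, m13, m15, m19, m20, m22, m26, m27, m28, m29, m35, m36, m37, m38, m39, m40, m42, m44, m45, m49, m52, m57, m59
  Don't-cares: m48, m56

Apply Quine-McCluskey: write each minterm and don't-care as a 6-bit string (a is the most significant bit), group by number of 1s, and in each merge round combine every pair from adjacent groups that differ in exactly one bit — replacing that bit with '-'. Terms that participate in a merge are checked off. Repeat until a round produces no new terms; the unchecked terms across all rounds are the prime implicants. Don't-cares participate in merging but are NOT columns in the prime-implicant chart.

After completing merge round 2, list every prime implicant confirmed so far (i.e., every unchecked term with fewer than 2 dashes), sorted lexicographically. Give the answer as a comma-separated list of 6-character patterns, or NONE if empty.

-11011, 0-1011, 00-001, 01-011, 0101-0, 01101-, 1-1000, 100-11, 1010-0, 110-00, 1110-1

Round 0: 000001✓ 000100✓ 001000✓ 001001✓ 001011✓ 001100✓ 001101✓ 001111✓ 010011✓ 010100✓ 010110✓ 011010✓ 011011✓ 011100✓ 011101✓ 100011✓ 100100✓ 100101✓ 100110✓ 100111✓ 101000✓ 101010✓ 101100✓ 101101✓ 110000✓ 110001✓ 110100✓ 111000✓ 111001✓ 111011✓
Round 1: -00100✓ -01000✓ -01100✓ -01101✓ -10100✓ -11011 0-0100✓ 0-1011 0-1100✓ 0-1101✓ 00-001 00-100✓ 001-00✓ 001-01✓ 001-11✓ 0010-1✓ 00100-✓ 0011-1✓ 00110-✓ 01-011 01-100✓ 0101-0 01101- 01110-✓ 1-0100✓ 1-1000 10-100✓ 10-101✓ 100-11 1001-0✓ 1001-1✓ 10010-✓ 10011-✓ 101-00✓ 1010-0 10110-✓ 11-000✓ 11-001✓ 110-00 11000-✓ 1110-1 11100-✓
Round 2: --0100 -0-100 -01-00 -0110- 0--100 0-110- 001--1 001-0- 10-10- 1001-- 11-00-
PIs = {--0100, -0-100, -01-00, -0110-, -11011, 0--100, 0-1011, 0-110-, 00-001, 001--1, 001-0-, 01-011, 0101-0, 01101-, 1-1000, 10-10-, 100-11, 1001--, 1010-0, 11-00-, 110-00, 1110-1}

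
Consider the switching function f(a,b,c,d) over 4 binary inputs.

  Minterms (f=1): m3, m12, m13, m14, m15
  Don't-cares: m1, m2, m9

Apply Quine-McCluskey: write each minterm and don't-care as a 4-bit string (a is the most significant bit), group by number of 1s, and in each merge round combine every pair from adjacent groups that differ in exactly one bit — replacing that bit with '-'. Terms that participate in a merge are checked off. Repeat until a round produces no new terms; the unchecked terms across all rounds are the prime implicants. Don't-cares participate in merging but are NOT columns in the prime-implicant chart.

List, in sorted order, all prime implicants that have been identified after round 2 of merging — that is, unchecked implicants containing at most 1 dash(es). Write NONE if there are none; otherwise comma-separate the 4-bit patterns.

[col 0] 0001*, 0010*, 0011*, 1001*, 1100*, 1101*, 1110*, 1111*
[col 1] -001, 00-1, 001-, 1-01, 11-0*, 11-1*, 110-*, 111-*
[col 2] 11--
Prime implicants: -001, 00-1, 001-, 1-01, 11--

-001, 00-1, 001-, 1-01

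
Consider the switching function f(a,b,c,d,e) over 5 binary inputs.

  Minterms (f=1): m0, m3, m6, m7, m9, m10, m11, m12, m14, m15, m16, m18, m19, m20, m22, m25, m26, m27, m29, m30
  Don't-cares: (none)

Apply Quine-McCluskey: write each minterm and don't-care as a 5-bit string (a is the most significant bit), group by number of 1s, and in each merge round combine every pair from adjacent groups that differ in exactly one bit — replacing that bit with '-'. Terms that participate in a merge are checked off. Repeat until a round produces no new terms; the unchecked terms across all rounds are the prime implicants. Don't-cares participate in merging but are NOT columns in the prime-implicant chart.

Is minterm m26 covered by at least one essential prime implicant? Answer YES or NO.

NO

Round 0: 00000✓ 00011✓ 00110✓ 00111✓ 01001✓ 01010✓ 01011✓ 01100✓ 01110✓ 01111✓ 10000✓ 10010✓ 10011✓ 10100✓ 10110✓ 11001✓ 11010✓ 11011✓ 11101✓ 11110✓
Round 1: -0000 -0011✓ -0110✓ -1001✓ -1010✓ -1011✓ -1110✓ 0-011✓ 0-110✓ 0-111✓ 00-11✓ 0011-✓ 01-10✓ 01-11✓ 010-1✓ 0101-✓ 011-0 0111-✓ 1-010✓ 1-011✓ 1-110✓ 10-00✓ 10-10✓ 100-0✓ 1001-✓ 101-0✓ 11-01 11-10✓ 110-1✓ 1101-✓
Round 2: --011 --110 -1-10 -10-1 -101- 0--11 0-11- 01-1- 1--10 1-01- 10--0
PIs = {--011, --110, -0000, -1-10, -10-1, -101-, 0--11, 0-11-, 01-1-, 011-0, 1--10, 1-01-, 10--0, 11-01}
Coverage chart:
  m0: -0000 ←essential
  m3: --011,0--11
  m6: --110,0-11-
  m7: 0--11,0-11-
  m9: -10-1 ←essential
  m10: -1-10,-101-,01-1-
  m11: --011,-10-1,-101-,0--11,01-1-
  m12: 011-0 ←essential
  m14: --110,-1-10,0-11-,01-1-,011-0
  m15: 0--11,0-11-,01-1-
  m16: -0000,10--0
  m18: 1--10,1-01-,10--0
  m19: --011,1-01-
  m20: 10--0 ←essential
  m22: --110,1--10,10--0
  m25: -10-1,11-01
  m26: -1-10,-101-,1--10,1-01-
  m27: --011,-10-1,-101-,1-01-
  m29: 11-01 ←essential
  m30: --110,-1-10,1--10
Essential: -0000, -10-1, 011-0, 10--0, 11-01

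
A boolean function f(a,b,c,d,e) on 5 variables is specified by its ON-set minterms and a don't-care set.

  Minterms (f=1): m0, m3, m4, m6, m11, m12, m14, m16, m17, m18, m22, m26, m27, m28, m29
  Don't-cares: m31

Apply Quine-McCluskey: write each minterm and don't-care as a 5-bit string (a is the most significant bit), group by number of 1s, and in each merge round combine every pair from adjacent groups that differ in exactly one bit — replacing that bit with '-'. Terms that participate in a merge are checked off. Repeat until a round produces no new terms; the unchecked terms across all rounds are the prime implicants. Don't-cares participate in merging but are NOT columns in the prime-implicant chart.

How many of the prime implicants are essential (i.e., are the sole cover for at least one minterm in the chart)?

3

Round 0: 00000✓ 00011✓ 00100✓ 00110✓ 01011✓ 01100✓ 01110✓ 10000✓ 10001✓ 10010✓ 10110✓ 11010✓ 11011✓ 11100✓ 11101✓ 11111✓
Round 1: -0000 -0110 -1011 -1100 0-011 0-100✓ 0-110✓ 00-00 001-0✓ 011-0✓ 1-010 10-10 100-0 1000- 11-11 1101- 111-1 1110-
Round 2: 0-1-0
PIs = {-0000, -0110, -1011, -1100, 0-011, 0-1-0, 00-00, 1-010, 10-10, 100-0, 1000-, 11-11, 1101-, 111-1, 1110-}
Coverage chart:
  m0: -0000,00-00
  m3: 0-011 ←essential
  m4: 0-1-0,00-00
  m6: -0110,0-1-0
  m11: -1011,0-011
  m12: -1100,0-1-0
  m14: 0-1-0 ←essential
  m16: -0000,100-0,1000-
  m17: 1000- ←essential
  m18: 1-010,10-10,100-0
  m22: -0110,10-10
  m26: 1-010,1101-
  m27: -1011,11-11,1101-
  m28: -1100,1110-
  m29: 111-1,1110-
Essential: 0-011, 0-1-0, 1000-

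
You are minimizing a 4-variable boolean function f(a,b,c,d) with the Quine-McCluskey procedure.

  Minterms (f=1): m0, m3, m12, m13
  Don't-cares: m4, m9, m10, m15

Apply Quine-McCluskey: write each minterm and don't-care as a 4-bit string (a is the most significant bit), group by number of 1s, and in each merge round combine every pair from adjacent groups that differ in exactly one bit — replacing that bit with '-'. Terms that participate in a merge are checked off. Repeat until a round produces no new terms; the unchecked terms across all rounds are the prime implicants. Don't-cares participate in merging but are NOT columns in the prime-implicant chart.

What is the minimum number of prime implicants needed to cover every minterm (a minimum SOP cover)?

3

[col 0] 0000*, 0011, 0100*, 1001*, 1010, 1100*, 1101*, 1111*
[col 1] -100, 0-00, 1-01, 11-1, 110-
Prime implicants: -100, 0-00, 0011, 1-01, 1010, 11-1, 110-
PI chart (minterm → PIs covering it):
  0 | 0-00  (sole → essential)
  3 | 0011  (sole → essential)
  12 | -100,110-
  13 | 1-01,11-1,110-
Essential prime implicants: 0-00, 0011
Petrick residual → 110-
Minimum SOP uses 3 PIs: a'c'd' + a'b'cd + abc'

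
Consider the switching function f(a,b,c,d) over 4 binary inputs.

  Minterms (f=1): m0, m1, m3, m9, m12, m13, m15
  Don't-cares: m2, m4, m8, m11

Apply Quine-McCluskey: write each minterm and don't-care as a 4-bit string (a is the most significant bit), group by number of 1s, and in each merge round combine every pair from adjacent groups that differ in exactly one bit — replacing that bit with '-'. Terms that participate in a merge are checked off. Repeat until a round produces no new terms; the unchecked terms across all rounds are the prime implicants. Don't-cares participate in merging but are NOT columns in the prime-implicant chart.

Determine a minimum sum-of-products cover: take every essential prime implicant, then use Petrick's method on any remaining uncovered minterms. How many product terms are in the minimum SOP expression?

Round 0: 0000✓ 0001✓ 0010✓ 0011✓ 0100✓ 1000✓ 1001✓ 1011✓ 1100✓ 1101✓ 1111✓
Round 1: -000✓ -001✓ -011✓ -100✓ 0-00✓ 00-0✓ 00-1✓ 000-✓ 001-✓ 1-00✓ 1-01✓ 1-11✓ 10-1✓ 100-✓ 11-1✓ 110-✓
Round 2: --00 -0-1 -00- 00-- 1--1 1-0-
PIs = {--00, -0-1, -00-, 00--, 1--1, 1-0-}
Coverage chart:
  m0: --00,-00-,00--
  m1: -0-1,-00-,00--
  m3: -0-1,00--
  m9: -0-1,-00-,1--1,1-0-
  m12: --00,1-0-
  m13: 1--1,1-0-
  m15: 1--1 ←essential
Essential: 1--1
Petrick residual → --00, -0-1
Min cover (3 terms): c'd' + b'd + ad

3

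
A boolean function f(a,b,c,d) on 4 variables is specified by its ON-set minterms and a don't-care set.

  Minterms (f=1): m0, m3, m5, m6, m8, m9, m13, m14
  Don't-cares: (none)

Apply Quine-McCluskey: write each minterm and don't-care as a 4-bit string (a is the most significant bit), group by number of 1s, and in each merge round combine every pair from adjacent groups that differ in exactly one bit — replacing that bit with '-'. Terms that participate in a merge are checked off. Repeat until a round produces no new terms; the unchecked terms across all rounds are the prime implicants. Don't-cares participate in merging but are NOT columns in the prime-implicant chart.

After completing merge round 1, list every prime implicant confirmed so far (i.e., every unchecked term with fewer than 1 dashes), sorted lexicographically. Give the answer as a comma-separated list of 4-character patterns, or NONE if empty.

0011

size-2^0 implicants → 0000(✓)  0011  0101(✓)  0110(✓)  1000(✓)  1001(✓)  1101(✓)  1110(✓)
size-2^1 implicants → -000  -101  -110  1-01  100-
Unchecked terms (primes): -000, -101, -110, 0011, 1-01, 100-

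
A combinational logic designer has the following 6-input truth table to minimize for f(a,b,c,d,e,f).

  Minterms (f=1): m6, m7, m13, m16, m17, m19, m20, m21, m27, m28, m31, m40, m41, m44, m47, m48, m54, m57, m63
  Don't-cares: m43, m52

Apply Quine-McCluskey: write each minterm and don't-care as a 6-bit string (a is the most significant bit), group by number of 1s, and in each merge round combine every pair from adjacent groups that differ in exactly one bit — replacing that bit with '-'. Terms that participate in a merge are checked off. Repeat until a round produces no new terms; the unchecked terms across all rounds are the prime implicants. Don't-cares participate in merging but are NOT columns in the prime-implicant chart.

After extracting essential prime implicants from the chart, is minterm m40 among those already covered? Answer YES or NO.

YES

[col 0] 000110*, 000111*, 001101, 010000*, 010001*, 010011*, 010100*, 010101*, 011011*, 011100*, 011111*, 101000*, 101001*, 101011*, 101100*, 101111*, 110000*, 110100*, 110110*, 111001*, 111111*
[col 1] -10000*, -10100*, -11111, 00011-, 01-011, 01-100, 010-00*, 010-01*, 0100-1, 01000-*, 01010-*, 011-11, 1-1001, 1-1111, 101-00, 101-11, 1010-1, 10100-, 110-00*, 1101-0
[col 2] -10-00, 010-0-
Prime implicants: -10-00, -11111, 00011-, 001101, 01-011, 01-100, 010-0-, 0100-1, 011-11, 1-1001, 1-1111, 101-00, 101-11, 1010-1, 10100-, 1101-0
PI chart (minterm → PIs covering it):
  6 | 00011-  (sole → essential)
  7 | 00011-  (sole → essential)
  13 | 001101  (sole → essential)
  16 | -10-00,010-0-
  17 | 010-0-,0100-1
  19 | 01-011,0100-1
  20 | -10-00,01-100,010-0-
  21 | 010-0-  (sole → essential)
  27 | 01-011,011-11
  28 | 01-100  (sole → essential)
  31 | -11111,011-11
  40 | 101-00,10100-
  41 | 1-1001,1010-1,10100-
  44 | 101-00  (sole → essential)
  47 | 1-1111,101-11
  48 | -10-00  (sole → essential)
  54 | 1101-0  (sole → essential)
  57 | 1-1001  (sole → essential)
  63 | -11111,1-1111
Essential prime implicants: -10-00, 00011-, 001101, 01-100, 010-0-, 1-1001, 101-00, 1101-0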